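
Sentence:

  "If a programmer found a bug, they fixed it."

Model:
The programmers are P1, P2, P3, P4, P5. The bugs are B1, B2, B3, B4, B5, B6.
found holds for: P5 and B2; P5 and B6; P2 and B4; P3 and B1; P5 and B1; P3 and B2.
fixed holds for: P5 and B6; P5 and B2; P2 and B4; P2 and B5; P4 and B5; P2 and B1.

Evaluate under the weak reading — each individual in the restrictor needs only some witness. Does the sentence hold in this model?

"it" takes "a bug" as antecedent — a donkey pronoun bound across the clause boundary.
Weak reading: every programmer p with some found-bug has at least one found-bug b such that fixed(p,b).
Per programmer: P2:✓  P3:✗  P5:✓
P3 has no witness among its found-bugs.

False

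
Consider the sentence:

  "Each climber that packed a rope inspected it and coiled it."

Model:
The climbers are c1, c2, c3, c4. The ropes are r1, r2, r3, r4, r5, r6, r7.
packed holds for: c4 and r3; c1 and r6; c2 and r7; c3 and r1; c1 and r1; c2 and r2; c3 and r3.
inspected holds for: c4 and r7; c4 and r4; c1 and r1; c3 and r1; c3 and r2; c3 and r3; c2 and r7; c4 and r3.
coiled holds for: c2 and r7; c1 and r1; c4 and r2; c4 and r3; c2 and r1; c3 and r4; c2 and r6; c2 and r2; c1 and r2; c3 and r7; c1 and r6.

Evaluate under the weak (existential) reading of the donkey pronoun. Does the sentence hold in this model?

False

"it" takes "a rope" as antecedent — a donkey pronoun bound across the clause boundary.
Weak reading: every climber c with some packed-rope has at least one packed-rope r such that inspected(c,r) ∧ coiled(c,r).
Per climber: c1:✓  c2:✓  c3:✗  c4:✓
c3 has no witness among its packed-ropes.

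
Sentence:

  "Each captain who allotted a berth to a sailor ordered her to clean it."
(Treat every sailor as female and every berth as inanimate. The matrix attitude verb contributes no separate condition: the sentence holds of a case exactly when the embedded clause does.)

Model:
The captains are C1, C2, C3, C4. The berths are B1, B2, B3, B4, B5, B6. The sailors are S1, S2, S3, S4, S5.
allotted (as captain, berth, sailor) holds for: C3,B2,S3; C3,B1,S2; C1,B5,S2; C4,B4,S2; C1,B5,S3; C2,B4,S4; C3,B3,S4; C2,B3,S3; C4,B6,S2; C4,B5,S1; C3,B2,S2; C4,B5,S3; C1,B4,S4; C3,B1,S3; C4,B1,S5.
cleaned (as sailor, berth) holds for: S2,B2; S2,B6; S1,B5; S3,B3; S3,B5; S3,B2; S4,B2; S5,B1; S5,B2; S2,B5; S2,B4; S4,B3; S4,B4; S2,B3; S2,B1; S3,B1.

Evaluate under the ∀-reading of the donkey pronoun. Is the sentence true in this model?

True

"her" takes "a sailor" as antecedent and "it" takes "a berth"; both are donkey pronouns co-varying with the restrictor.
Strong reading: for every (c,b,s) with allotted(c,b,s), cleaned(s,b).
Restrictor triples: (C1,B4,S4)→cleaned(S4,B4) ✓  (C1,B5,S2)→cleaned(S2,B5) ✓  (C1,B5,S3)→cleaned(S3,B5) ✓  (C2,B3,S3)→cleaned(S3,B3) ✓  (C2,B4,S4)→cleaned(S4,B4) ✓  (C3,B1,S2)→cleaned(S2,B1) ✓  (C3,B1,S3)→cleaned(S3,B1) ✓  (C3,B2,S2)→cleaned(S2,B2) ✓  (C3,B2,S3)→cleaned(S3,B2) ✓  (C3,B3,S4)→cleaned(S4,B3) ✓  (C4,B1,S5)→cleaned(S5,B1) ✓  (C4,B4,S2)→cleaned(S2,B4) ✓  (C4,B5,S1)→cleaned(S1,B5) ✓  (C4,B5,S3)→cleaned(S3,B5) ✓  (C4,B6,S2)→cleaned(S2,B6) ✓
Every restrictor triple satisfies the scope.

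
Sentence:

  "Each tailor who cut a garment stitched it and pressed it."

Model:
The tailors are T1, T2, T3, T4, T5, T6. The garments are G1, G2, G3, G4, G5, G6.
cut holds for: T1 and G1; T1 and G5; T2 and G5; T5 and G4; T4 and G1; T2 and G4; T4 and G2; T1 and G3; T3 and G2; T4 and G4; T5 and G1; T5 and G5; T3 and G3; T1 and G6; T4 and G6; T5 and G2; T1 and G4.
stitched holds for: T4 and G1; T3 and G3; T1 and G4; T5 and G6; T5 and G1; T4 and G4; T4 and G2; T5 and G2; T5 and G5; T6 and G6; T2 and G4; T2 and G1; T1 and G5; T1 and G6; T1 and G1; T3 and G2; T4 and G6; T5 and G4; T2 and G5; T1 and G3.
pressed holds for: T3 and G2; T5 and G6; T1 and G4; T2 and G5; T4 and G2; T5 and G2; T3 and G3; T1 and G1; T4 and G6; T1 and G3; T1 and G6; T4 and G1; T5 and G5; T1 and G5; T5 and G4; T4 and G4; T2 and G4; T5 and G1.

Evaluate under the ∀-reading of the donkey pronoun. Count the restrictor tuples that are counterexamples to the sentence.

0

"it" takes "a garment" as antecedent — a donkey pronoun bound across the clause boundary.
Strong reading: for every (t,g) with cut(t,g), stitched(t,g) ∧ pressed(t,g).
Restrictor pairs: (T1,G1) ✓  (T1,G3) ✓  (T1,G4) ✓  (T1,G5) ✓  (T1,G6) ✓  (T2,G4) ✓  (T2,G5) ✓  (T3,G2) ✓  (T3,G3) ✓  (T4,G1) ✓  (T4,G2) ✓  (T4,G4) ✓  (T4,G6) ✓  (T5,G1) ✓  (T5,G2) ✓  (T5,G4) ✓  (T5,G5) ✓
Counterexamples (restrictor pairs failing the scope): 0.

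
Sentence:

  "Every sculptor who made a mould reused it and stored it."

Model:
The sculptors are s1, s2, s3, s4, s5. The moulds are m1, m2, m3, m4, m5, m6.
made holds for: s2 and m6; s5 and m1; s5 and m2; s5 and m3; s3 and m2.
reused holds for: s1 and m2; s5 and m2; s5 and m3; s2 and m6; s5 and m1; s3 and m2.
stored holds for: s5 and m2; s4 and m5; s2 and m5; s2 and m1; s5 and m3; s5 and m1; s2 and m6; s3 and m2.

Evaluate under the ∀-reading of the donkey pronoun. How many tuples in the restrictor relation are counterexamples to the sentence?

0

"it" takes "a mould" as antecedent — a donkey pronoun bound across the clause boundary.
Strong reading: for every (s,m) with made(s,m), reused(s,m) ∧ stored(s,m).
Restrictor pairs: (s2,m6) ✓  (s3,m2) ✓  (s5,m1) ✓  (s5,m2) ✓  (s5,m3) ✓
Counterexamples (restrictor pairs failing the scope): 0.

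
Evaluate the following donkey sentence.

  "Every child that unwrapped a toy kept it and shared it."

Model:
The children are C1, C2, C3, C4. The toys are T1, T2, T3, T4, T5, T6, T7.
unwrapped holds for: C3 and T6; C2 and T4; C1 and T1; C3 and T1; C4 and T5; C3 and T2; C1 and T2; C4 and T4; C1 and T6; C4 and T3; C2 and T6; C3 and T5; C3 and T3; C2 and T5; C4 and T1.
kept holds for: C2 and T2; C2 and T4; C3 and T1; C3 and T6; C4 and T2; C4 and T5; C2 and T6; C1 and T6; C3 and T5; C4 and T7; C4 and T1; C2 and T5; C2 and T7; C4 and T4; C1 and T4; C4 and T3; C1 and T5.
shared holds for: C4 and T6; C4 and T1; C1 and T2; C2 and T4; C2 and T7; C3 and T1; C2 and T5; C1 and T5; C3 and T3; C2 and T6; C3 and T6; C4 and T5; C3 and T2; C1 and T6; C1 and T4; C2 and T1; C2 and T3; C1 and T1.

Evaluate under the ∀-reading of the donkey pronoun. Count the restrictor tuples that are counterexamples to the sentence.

7

"it" takes "a toy" as antecedent — a donkey pronoun bound across the clause boundary.
Strong reading: for every (c,t) with unwrapped(c,t), kept(c,t) ∧ shared(c,t).
Restrictor pairs: (C1,T1) ✗  (C1,T2) ✗  (C1,T6) ✓  (C2,T4) ✓  (C2,T5) ✓  (C2,T6) ✓  (C3,T1) ✓  (C3,T2) ✗  (C3,T3) ✗  (C3,T5) ✗  (C3,T6) ✓  (C4,T1) ✓  (C4,T3) ✗  (C4,T4) ✗  (C4,T5) ✓
Counterexamples (restrictor pairs failing the scope): 7.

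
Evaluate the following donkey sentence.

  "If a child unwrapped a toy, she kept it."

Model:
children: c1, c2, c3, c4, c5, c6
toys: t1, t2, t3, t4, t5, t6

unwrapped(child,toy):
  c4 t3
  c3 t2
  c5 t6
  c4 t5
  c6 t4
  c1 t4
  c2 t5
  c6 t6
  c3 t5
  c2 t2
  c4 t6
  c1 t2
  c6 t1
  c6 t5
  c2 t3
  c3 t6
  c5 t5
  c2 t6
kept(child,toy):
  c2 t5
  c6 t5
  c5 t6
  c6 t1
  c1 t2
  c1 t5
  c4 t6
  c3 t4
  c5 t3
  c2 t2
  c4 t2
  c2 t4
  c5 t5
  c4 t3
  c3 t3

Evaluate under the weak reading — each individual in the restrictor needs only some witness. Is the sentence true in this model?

False

"it" takes "a toy" as antecedent — a donkey pronoun bound across the clause boundary.
Weak reading: every child c with some unwrapped-toy has at least one unwrapped-toy t such that kept(c,t).
Per child: c1:✓  c2:✓  c3:✗  c4:✓  c5:✓  c6:✓
c3 has no witness among its unwrapped-toys.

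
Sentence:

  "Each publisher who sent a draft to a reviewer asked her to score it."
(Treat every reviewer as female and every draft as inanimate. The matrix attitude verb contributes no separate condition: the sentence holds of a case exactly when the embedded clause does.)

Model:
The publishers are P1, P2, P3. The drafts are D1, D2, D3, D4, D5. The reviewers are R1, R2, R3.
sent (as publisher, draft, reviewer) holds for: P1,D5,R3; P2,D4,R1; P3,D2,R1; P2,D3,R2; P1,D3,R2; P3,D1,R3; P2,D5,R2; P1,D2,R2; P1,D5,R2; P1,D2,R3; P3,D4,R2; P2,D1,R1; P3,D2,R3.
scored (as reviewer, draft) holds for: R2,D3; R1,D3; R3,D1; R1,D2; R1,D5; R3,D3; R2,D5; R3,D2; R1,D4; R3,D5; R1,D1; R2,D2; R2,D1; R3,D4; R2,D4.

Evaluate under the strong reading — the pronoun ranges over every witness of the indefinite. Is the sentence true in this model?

True

"her" takes "a reviewer" as antecedent and "it" takes "a draft"; both are donkey pronouns co-varying with the restrictor.
Strong reading: for every (p,d,r) with sent(p,d,r), scored(r,d).
Restrictor triples: (P1,D2,R2)→scored(R2,D2) ✓  (P1,D2,R3)→scored(R3,D2) ✓  (P1,D3,R2)→scored(R2,D3) ✓  (P1,D5,R2)→scored(R2,D5) ✓  (P1,D5,R3)→scored(R3,D5) ✓  (P2,D1,R1)→scored(R1,D1) ✓  (P2,D3,R2)→scored(R2,D3) ✓  (P2,D4,R1)→scored(R1,D4) ✓  (P2,D5,R2)→scored(R2,D5) ✓  (P3,D1,R3)→scored(R3,D1) ✓  (P3,D2,R1)→scored(R1,D2) ✓  (P3,D2,R3)→scored(R3,D2) ✓  (P3,D4,R2)→scored(R2,D4) ✓
Every restrictor triple satisfies the scope.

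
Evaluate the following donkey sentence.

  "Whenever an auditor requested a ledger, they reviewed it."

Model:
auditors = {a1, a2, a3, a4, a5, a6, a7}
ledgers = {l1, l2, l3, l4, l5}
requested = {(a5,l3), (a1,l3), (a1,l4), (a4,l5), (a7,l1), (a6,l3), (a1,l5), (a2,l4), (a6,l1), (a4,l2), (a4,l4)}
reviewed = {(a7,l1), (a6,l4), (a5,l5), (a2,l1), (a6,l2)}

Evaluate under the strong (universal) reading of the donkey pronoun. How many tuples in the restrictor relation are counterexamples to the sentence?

10

"it" takes "a ledger" as antecedent — a donkey pronoun bound across the clause boundary.
Strong reading: for every (a,l) with requested(a,l), reviewed(a,l).
Restrictor pairs: (a1,l3) ✗  (a1,l4) ✗  (a1,l5) ✗  (a2,l4) ✗  (a4,l2) ✗  (a4,l4) ✗  (a4,l5) ✗  (a5,l3) ✗  (a6,l1) ✗  (a6,l3) ✗  (a7,l1) ✓
Counterexamples (restrictor pairs failing the scope): 10.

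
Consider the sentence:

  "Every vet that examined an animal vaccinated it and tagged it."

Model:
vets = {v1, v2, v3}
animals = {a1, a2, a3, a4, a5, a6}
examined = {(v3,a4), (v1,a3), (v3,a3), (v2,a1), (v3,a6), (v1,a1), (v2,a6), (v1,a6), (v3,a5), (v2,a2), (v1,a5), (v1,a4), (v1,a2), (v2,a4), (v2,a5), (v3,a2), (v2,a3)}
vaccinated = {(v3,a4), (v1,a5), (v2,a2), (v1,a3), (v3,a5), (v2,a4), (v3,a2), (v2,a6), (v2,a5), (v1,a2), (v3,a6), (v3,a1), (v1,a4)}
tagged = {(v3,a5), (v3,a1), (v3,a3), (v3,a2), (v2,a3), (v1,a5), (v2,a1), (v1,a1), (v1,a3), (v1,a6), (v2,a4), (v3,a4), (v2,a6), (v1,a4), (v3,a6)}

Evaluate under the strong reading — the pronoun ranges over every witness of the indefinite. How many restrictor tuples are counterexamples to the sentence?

8

"it" takes "an animal" as antecedent — a donkey pronoun bound across the clause boundary.
Strong reading: for every (v,a) with examined(v,a), vaccinated(v,a) ∧ tagged(v,a).
Restrictor pairs: (v1,a1) ✗  (v1,a2) ✗  (v1,a3) ✓  (v1,a4) ✓  (v1,a5) ✓  (v1,a6) ✗  (v2,a1) ✗  (v2,a2) ✗  (v2,a3) ✗  (v2,a4) ✓  (v2,a5) ✗  (v2,a6) ✓  (v3,a2) ✓  (v3,a3) ✗  (v3,a4) ✓  (v3,a5) ✓  (v3,a6) ✓
Counterexamples (restrictor pairs failing the scope): 8.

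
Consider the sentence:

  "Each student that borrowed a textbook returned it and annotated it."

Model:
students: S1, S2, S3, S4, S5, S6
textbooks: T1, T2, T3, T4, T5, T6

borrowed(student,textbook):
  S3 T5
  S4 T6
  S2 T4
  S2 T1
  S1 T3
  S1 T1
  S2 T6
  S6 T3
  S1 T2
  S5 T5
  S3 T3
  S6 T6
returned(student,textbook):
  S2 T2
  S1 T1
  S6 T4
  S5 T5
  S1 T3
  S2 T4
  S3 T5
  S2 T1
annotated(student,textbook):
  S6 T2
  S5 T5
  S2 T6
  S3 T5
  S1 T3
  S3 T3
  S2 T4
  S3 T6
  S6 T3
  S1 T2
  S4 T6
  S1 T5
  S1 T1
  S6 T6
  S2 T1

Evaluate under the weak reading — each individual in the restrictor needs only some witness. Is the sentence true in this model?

False

"it" takes "a textbook" as antecedent — a donkey pronoun bound across the clause boundary.
Weak reading: every student s with some borrowed-textbook has at least one borrowed-textbook t such that returned(s,t) ∧ annotated(s,t).
Per student: S1:✓  S2:✓  S3:✓  S4:✗  S5:✓  S6:✗
S4 has no witness among its borrowed-textbooks.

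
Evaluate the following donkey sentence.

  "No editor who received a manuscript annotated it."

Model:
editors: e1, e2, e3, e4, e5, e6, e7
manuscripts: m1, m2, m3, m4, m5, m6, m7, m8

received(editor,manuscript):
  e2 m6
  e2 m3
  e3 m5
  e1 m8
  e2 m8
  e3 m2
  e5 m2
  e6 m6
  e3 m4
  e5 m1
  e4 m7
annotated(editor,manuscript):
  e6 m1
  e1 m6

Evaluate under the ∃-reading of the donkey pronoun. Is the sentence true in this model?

"it" takes "a manuscript" as antecedent — a donkey pronoun bound across the clause boundary.
Truth condition: for no (e,m) with received(e,m) does annotated(e,m) hold.
Restrictor pairs — does the scope hold? (e1,m8):fails  (e2,m3):fails  (e2,m6):fails  (e2,m8):fails  (e3,m2):fails  (e3,m4):fails  (e3,m5):fails  (e4,m7):fails  (e5,m1):fails  (e5,m2):fails  (e6,m6):fails
Scope holds for no restrictor pair, so the sentence is true.

True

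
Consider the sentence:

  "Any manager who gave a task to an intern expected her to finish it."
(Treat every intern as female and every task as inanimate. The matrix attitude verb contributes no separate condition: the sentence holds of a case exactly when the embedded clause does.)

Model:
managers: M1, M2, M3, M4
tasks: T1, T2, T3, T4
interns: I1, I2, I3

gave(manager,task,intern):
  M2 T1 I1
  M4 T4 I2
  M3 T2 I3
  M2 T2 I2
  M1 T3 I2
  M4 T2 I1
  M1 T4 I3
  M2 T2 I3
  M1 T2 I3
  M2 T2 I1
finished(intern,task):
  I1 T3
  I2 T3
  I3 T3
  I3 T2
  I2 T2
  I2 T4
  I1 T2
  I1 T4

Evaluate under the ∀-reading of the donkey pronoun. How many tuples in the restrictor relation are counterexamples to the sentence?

2

"her" takes "an intern" as antecedent and "it" takes "a task"; both are donkey pronouns co-varying with the restrictor.
Strong reading: for every (m,t,i) with gave(m,t,i), finished(i,t).
Restrictor triples: (M1,T2,I3)→finished(I3,T2) ✓  (M1,T3,I2)→finished(I2,T3) ✓  (M1,T4,I3)→finished(I3,T4) ✗  (M2,T1,I1)→finished(I1,T1) ✗  (M2,T2,I1)→finished(I1,T2) ✓  (M2,T2,I2)→finished(I2,T2) ✓  (M2,T2,I3)→finished(I3,T2) ✓  (M3,T2,I3)→finished(I3,T2) ✓  (M4,T2,I1)→finished(I1,T2) ✓  (M4,T4,I2)→finished(I2,T4) ✓
Counterexamples (restrictor triples failing the scope): 2.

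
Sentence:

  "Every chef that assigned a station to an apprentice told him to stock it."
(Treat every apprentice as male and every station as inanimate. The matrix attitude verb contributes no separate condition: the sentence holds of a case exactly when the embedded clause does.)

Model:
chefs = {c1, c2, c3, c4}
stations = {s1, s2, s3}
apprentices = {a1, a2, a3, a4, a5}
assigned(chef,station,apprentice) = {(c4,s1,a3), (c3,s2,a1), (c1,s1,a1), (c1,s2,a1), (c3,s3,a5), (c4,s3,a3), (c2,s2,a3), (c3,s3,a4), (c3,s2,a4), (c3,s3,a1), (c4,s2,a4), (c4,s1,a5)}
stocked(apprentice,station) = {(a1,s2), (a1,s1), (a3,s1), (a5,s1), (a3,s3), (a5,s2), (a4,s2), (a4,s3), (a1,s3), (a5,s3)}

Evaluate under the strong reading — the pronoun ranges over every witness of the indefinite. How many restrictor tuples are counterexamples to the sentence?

"him" takes "an apprentice" as antecedent and "it" takes "a station"; both are donkey pronouns co-varying with the restrictor.
Strong reading: for every (c,s,a) with assigned(c,s,a), stocked(a,s).
Restrictor triples: (c1,s1,a1)→stocked(a1,s1) ✓  (c1,s2,a1)→stocked(a1,s2) ✓  (c2,s2,a3)→stocked(a3,s2) ✗  (c3,s2,a1)→stocked(a1,s2) ✓  (c3,s2,a4)→stocked(a4,s2) ✓  (c3,s3,a1)→stocked(a1,s3) ✓  (c3,s3,a4)→stocked(a4,s3) ✓  (c3,s3,a5)→stocked(a5,s3) ✓  (c4,s1,a3)→stocked(a3,s1) ✓  (c4,s1,a5)→stocked(a5,s1) ✓  (c4,s2,a4)→stocked(a4,s2) ✓  (c4,s3,a3)→stocked(a3,s3) ✓
Counterexamples (restrictor triples failing the scope): 1.

1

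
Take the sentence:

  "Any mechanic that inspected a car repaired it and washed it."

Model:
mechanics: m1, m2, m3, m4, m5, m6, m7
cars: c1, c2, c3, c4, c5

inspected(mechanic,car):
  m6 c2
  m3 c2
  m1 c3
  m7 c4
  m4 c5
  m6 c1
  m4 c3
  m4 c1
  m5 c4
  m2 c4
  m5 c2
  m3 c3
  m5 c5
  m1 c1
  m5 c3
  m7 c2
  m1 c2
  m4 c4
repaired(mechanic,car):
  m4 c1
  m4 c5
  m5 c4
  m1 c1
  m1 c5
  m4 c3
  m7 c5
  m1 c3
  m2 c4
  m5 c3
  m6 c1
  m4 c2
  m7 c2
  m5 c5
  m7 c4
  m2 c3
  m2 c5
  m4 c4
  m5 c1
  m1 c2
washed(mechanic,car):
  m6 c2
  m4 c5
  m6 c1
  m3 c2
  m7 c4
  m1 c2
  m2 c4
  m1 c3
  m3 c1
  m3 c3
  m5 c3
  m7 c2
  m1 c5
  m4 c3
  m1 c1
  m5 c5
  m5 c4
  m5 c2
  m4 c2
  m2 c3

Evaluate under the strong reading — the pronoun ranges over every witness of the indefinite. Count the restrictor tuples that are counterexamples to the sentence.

6

"it" takes "a car" as antecedent — a donkey pronoun bound across the clause boundary.
Strong reading: for every (m,c) with inspected(m,c), repaired(m,c) ∧ washed(m,c).
Restrictor pairs: (m1,c1) ✓  (m1,c2) ✓  (m1,c3) ✓  (m2,c4) ✓  (m3,c2) ✗  (m3,c3) ✗  (m4,c1) ✗  (m4,c3) ✓  (m4,c4) ✗  (m4,c5) ✓  (m5,c2) ✗  (m5,c3) ✓  (m5,c4) ✓  (m5,c5) ✓  (m6,c1) ✓  (m6,c2) ✗  (m7,c2) ✓  (m7,c4) ✓
Counterexamples (restrictor pairs failing the scope): 6.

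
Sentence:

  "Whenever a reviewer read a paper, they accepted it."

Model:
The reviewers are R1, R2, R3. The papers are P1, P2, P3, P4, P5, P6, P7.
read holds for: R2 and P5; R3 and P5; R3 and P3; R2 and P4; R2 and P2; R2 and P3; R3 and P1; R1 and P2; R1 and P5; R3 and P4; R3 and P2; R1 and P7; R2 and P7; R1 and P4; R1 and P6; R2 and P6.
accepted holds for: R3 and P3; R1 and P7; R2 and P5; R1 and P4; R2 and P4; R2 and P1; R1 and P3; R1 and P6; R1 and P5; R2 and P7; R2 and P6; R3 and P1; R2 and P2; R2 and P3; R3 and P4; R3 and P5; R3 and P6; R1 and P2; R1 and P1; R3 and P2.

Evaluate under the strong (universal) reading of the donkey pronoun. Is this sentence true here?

True

"it" takes "a paper" as antecedent — a donkey pronoun bound across the clause boundary.
Strong reading: for every (r,p) with read(r,p), accepted(r,p).
Restrictor pairs: (R1,P2) ✓  (R1,P4) ✓  (R1,P5) ✓  (R1,P6) ✓  (R1,P7) ✓  (R2,P2) ✓  (R2,P3) ✓  (R2,P4) ✓  (R2,P5) ✓  (R2,P6) ✓  (R2,P7) ✓  (R3,P1) ✓  (R3,P2) ✓  (R3,P3) ✓  (R3,P4) ✓  (R3,P5) ✓
Every restrictor pair satisfies the scope.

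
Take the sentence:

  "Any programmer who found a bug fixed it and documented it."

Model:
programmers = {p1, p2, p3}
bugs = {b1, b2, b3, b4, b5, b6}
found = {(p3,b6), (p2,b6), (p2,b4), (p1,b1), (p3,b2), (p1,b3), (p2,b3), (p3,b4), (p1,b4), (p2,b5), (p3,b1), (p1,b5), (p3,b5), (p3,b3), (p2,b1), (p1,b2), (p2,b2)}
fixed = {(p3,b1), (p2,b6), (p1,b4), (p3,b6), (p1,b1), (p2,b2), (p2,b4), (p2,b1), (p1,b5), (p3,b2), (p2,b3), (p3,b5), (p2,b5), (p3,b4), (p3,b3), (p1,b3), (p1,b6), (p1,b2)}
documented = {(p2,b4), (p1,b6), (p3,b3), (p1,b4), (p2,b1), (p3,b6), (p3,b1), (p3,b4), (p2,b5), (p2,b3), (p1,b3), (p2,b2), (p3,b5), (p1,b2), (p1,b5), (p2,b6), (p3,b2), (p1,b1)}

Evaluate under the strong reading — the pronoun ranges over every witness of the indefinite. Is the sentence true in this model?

True

"it" takes "a bug" as antecedent — a donkey pronoun bound across the clause boundary.
Strong reading: for every (p,b) with found(p,b), fixed(p,b) ∧ documented(p,b).
Restrictor pairs: (p1,b1) ✓  (p1,b2) ✓  (p1,b3) ✓  (p1,b4) ✓  (p1,b5) ✓  (p2,b1) ✓  (p2,b2) ✓  (p2,b3) ✓  (p2,b4) ✓  (p2,b5) ✓  (p2,b6) ✓  (p3,b1) ✓  (p3,b2) ✓  (p3,b3) ✓  (p3,b4) ✓  (p3,b5) ✓  (p3,b6) ✓
Every restrictor pair satisfies the scope.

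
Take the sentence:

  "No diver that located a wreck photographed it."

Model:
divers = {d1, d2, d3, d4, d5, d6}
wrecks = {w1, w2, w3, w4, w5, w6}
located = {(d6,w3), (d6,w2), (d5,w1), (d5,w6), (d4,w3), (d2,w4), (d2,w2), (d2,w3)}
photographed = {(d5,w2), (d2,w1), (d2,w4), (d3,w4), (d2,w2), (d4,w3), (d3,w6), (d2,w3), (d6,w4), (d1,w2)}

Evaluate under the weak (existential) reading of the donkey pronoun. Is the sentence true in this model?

"it" takes "a wreck" as antecedent — a donkey pronoun bound across the clause boundary.
Truth condition: for no (d,w) with located(d,w) does photographed(d,w) hold.
Restrictor pairs — does the scope hold? (d2,w2):holds  (d2,w3):holds  (d2,w4):holds  (d4,w3):holds  (d5,w1):fails  (d5,w6):fails  (d6,w2):fails  (d6,w3):fails
Scope holds for 4 pair(s), so the sentence is false.

False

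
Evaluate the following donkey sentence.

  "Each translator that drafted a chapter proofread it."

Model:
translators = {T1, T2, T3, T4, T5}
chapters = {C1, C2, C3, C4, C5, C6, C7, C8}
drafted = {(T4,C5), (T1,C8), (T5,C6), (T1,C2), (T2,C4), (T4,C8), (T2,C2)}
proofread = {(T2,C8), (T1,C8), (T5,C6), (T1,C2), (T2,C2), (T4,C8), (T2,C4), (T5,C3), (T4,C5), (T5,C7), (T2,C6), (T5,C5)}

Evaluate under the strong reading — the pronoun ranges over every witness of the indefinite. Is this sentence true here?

True

"it" takes "a chapter" as antecedent — a donkey pronoun bound across the clause boundary.
Strong reading: for every (t,c) with drafted(t,c), proofread(t,c).
Restrictor pairs: (T1,C2) ✓  (T1,C8) ✓  (T2,C2) ✓  (T2,C4) ✓  (T4,C5) ✓  (T4,C8) ✓  (T5,C6) ✓
Every restrictor pair satisfies the scope.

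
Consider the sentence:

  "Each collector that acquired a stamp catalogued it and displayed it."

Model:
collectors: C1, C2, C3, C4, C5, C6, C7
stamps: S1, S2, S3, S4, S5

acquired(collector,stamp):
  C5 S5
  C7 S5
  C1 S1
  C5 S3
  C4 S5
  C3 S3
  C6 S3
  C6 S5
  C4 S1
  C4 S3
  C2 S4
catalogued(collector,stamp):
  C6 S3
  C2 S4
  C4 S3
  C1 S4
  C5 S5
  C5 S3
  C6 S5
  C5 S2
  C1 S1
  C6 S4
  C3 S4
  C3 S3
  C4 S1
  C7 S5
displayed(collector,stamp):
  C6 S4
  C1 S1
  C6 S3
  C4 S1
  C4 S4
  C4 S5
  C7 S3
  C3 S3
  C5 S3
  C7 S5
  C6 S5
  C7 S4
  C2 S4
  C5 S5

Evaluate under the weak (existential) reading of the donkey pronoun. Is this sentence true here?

"it" takes "a stamp" as antecedent — a donkey pronoun bound across the clause boundary.
Weak reading: every collector c with some acquired-stamp has at least one acquired-stamp s such that catalogued(c,s) ∧ displayed(c,s).
Per collector: C1:✓  C2:✓  C3:✓  C4:✓  C5:✓  C6:✓  C7:✓
Every collector in the restrictor has a witness.

True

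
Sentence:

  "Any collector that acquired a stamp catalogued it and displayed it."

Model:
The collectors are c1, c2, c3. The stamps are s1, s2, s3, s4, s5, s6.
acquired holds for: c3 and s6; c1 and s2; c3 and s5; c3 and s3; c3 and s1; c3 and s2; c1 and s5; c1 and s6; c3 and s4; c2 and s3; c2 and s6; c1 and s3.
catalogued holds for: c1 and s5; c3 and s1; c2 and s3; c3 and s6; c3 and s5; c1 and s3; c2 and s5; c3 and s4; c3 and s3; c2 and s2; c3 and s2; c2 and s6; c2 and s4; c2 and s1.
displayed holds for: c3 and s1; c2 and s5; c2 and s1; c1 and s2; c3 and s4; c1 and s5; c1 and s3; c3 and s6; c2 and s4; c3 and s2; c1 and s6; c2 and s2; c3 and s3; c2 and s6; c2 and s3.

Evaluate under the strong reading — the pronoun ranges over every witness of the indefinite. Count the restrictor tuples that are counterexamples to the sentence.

3

"it" takes "a stamp" as antecedent — a donkey pronoun bound across the clause boundary.
Strong reading: for every (c,s) with acquired(c,s), catalogued(c,s) ∧ displayed(c,s).
Restrictor pairs: (c1,s2) ✗  (c1,s3) ✓  (c1,s5) ✓  (c1,s6) ✗  (c2,s3) ✓  (c2,s6) ✓  (c3,s1) ✓  (c3,s2) ✓  (c3,s3) ✓  (c3,s4) ✓  (c3,s5) ✗  (c3,s6) ✓
Counterexamples (restrictor pairs failing the scope): 3.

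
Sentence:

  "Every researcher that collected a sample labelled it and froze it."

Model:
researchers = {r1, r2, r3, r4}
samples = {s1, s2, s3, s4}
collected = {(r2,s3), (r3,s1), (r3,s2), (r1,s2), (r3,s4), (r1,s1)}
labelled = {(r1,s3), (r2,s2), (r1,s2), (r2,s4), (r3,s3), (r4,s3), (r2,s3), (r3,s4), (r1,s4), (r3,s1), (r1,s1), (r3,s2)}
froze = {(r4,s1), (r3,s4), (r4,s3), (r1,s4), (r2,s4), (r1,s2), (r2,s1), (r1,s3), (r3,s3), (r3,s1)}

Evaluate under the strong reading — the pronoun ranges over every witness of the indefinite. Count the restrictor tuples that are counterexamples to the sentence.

"it" takes "a sample" as antecedent — a donkey pronoun bound across the clause boundary.
Strong reading: for every (r,s) with collected(r,s), labelled(r,s) ∧ froze(r,s).
Restrictor pairs: (r1,s1) ✗  (r1,s2) ✓  (r2,s3) ✗  (r3,s1) ✓  (r3,s2) ✗  (r3,s4) ✓
Counterexamples (restrictor pairs failing the scope): 3.

3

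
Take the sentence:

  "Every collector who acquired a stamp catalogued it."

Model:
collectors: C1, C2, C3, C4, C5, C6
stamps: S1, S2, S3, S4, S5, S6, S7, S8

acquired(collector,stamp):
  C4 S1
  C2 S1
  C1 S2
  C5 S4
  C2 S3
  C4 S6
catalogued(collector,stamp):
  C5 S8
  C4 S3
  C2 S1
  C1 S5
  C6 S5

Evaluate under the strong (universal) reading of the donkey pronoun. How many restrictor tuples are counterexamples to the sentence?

5

"it" takes "a stamp" as antecedent — a donkey pronoun bound across the clause boundary.
Strong reading: for every (c,s) with acquired(c,s), catalogued(c,s).
Restrictor pairs: (C1,S2) ✗  (C2,S1) ✓  (C2,S3) ✗  (C4,S1) ✗  (C4,S6) ✗  (C5,S4) ✗
Counterexamples (restrictor pairs failing the scope): 5.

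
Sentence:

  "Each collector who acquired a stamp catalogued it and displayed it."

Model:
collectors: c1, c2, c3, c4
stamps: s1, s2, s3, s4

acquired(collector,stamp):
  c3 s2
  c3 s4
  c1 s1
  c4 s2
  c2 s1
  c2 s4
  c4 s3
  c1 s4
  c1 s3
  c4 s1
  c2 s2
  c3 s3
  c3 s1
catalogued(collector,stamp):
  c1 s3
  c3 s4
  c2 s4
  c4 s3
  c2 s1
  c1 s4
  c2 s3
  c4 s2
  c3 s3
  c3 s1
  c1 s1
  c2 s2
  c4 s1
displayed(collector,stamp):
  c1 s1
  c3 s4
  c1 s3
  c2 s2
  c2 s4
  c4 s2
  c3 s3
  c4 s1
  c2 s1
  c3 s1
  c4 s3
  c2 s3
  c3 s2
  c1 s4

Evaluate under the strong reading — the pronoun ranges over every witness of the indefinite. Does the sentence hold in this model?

False

"it" takes "a stamp" as antecedent — a donkey pronoun bound across the clause boundary.
Strong reading: for every (c,s) with acquired(c,s), catalogued(c,s) ∧ displayed(c,s).
Restrictor pairs: (c1,s1) ✓  (c1,s3) ✓  (c1,s4) ✓  (c2,s1) ✓  (c2,s2) ✓  (c2,s4) ✓  (c3,s1) ✓  (c3,s2) ✗  (c3,s3) ✓  (c3,s4) ✓  (c4,s1) ✓  (c4,s2) ✓  (c4,s3) ✓
Counterexample: (c3,s2) is in acquired but fails the scope.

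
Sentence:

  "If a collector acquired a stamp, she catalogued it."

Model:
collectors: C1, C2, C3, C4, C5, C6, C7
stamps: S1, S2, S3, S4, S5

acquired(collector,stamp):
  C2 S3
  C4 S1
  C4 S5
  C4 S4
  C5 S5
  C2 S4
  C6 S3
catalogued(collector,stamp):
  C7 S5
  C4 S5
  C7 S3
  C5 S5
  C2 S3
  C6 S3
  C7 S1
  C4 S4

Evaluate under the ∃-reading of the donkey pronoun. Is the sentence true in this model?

True

"it" takes "a stamp" as antecedent — a donkey pronoun bound across the clause boundary.
Weak reading: every collector c with some acquired-stamp has at least one acquired-stamp s such that catalogued(c,s).
Per collector: C2:✓  C4:✓  C5:✓  C6:✓
Every collector in the restrictor has a witness.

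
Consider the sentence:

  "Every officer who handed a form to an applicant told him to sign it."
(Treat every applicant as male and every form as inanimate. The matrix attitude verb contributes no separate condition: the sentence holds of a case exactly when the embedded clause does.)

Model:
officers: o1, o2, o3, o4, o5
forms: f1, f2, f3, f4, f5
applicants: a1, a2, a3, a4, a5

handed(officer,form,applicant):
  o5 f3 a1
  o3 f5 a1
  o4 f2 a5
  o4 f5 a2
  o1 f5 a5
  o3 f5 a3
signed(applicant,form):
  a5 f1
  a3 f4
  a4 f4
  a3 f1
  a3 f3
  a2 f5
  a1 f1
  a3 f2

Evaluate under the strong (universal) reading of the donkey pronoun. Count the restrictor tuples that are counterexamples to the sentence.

5

"him" takes "an applicant" as antecedent and "it" takes "a form"; both are donkey pronouns co-varying with the restrictor.
Strong reading: for every (o,f,a) with handed(o,f,a), signed(a,f).
Restrictor triples: (o1,f5,a5)→signed(a5,f5) ✗  (o3,f5,a1)→signed(a1,f5) ✗  (o3,f5,a3)→signed(a3,f5) ✗  (o4,f2,a5)→signed(a5,f2) ✗  (o4,f5,a2)→signed(a2,f5) ✓  (o5,f3,a1)→signed(a1,f3) ✗
Counterexamples (restrictor triples failing the scope): 5.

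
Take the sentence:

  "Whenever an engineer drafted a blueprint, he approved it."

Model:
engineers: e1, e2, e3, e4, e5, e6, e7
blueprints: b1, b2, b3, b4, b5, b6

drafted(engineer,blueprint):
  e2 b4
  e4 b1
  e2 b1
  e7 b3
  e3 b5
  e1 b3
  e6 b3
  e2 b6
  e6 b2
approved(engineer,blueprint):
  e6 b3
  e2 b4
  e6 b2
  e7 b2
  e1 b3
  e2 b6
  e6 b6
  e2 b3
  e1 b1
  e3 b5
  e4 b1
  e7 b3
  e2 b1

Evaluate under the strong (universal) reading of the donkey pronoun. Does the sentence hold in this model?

"it" takes "a blueprint" as antecedent — a donkey pronoun bound across the clause boundary.
Strong reading: for every (e,b) with drafted(e,b), approved(e,b).
Restrictor pairs: (e1,b3) ✓  (e2,b1) ✓  (e2,b4) ✓  (e2,b6) ✓  (e3,b5) ✓  (e4,b1) ✓  (e6,b2) ✓  (e6,b3) ✓  (e7,b3) ✓
Every restrictor pair satisfies the scope.

True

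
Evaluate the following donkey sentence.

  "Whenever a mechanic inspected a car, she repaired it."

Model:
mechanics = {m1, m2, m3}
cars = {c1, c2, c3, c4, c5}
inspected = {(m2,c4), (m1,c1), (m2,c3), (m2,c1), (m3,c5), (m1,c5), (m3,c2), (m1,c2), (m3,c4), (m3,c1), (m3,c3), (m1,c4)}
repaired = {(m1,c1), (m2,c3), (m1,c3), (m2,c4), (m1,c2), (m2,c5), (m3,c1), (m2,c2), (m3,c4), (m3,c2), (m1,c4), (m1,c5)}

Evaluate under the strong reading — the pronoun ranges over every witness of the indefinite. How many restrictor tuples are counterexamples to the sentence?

3

"it" takes "a car" as antecedent — a donkey pronoun bound across the clause boundary.
Strong reading: for every (m,c) with inspected(m,c), repaired(m,c).
Restrictor pairs: (m1,c1) ✓  (m1,c2) ✓  (m1,c4) ✓  (m1,c5) ✓  (m2,c1) ✗  (m2,c3) ✓  (m2,c4) ✓  (m3,c1) ✓  (m3,c2) ✓  (m3,c3) ✗  (m3,c4) ✓  (m3,c5) ✗
Counterexamples (restrictor pairs failing the scope): 3.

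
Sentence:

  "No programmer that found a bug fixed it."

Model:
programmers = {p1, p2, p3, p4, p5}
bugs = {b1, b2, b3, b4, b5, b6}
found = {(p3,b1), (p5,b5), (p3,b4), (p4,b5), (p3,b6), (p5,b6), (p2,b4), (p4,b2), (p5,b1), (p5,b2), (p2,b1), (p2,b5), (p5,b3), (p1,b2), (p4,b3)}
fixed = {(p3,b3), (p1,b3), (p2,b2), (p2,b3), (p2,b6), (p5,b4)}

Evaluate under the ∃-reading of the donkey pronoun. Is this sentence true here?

True

"it" takes "a bug" as antecedent — a donkey pronoun bound across the clause boundary.
Truth condition: for no (p,b) with found(p,b) does fixed(p,b) hold.
Restrictor pairs — does the scope hold? (p1,b2):fails  (p2,b1):fails  (p2,b4):fails  (p2,b5):fails  (p3,b1):fails  (p3,b4):fails  (p3,b6):fails  (p4,b2):fails  (p4,b3):fails  (p4,b5):fails  (p5,b1):fails  (p5,b2):fails  (p5,b3):fails  (p5,b5):fails  (p5,b6):fails
Scope holds for no restrictor pair, so the sentence is true.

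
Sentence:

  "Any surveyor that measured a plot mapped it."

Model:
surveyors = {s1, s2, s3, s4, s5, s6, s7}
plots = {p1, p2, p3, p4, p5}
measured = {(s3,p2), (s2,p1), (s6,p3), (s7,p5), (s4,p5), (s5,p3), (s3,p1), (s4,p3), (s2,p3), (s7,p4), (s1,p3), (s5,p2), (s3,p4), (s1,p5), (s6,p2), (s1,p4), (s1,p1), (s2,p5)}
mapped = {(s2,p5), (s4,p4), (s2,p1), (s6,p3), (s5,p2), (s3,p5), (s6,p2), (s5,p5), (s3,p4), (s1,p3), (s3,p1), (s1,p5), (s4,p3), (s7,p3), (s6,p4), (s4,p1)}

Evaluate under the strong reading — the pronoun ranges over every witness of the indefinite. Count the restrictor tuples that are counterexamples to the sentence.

8

"it" takes "a plot" as antecedent — a donkey pronoun bound across the clause boundary.
Strong reading: for every (s,p) with measured(s,p), mapped(s,p).
Restrictor pairs: (s1,p1) ✗  (s1,p3) ✓  (s1,p4) ✗  (s1,p5) ✓  (s2,p1) ✓  (s2,p3) ✗  (s2,p5) ✓  (s3,p1) ✓  (s3,p2) ✗  (s3,p4) ✓  (s4,p3) ✓  (s4,p5) ✗  (s5,p2) ✓  (s5,p3) ✗  (s6,p2) ✓  (s6,p3) ✓  (s7,p4) ✗  (s7,p5) ✗
Counterexamples (restrictor pairs failing the scope): 8.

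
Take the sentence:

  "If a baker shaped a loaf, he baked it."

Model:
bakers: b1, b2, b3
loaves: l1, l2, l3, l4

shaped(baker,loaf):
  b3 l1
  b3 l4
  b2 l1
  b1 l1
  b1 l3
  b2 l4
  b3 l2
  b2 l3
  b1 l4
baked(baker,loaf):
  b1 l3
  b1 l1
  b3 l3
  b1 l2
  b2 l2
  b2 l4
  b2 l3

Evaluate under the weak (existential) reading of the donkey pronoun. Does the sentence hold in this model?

False

"it" takes "a loaf" as antecedent — a donkey pronoun bound across the clause boundary.
Weak reading: every baker b with some shaped-loaf has at least one shaped-loaf l such that baked(b,l).
Per baker: b1:✓  b2:✓  b3:✗
b3 has no witness among its shaped-loaves.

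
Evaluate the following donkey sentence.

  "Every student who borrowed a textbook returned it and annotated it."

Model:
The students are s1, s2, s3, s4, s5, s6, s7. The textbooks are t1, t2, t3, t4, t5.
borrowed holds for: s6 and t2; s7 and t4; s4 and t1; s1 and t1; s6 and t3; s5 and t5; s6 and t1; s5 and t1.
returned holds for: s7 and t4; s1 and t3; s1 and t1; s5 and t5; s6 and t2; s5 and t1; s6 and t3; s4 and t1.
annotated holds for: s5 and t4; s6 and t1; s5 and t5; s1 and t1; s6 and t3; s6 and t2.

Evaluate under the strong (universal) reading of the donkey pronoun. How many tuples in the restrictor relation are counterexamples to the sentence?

"it" takes "a textbook" as antecedent — a donkey pronoun bound across the clause boundary.
Strong reading: for every (s,t) with borrowed(s,t), returned(s,t) ∧ annotated(s,t).
Restrictor pairs: (s1,t1) ✓  (s4,t1) ✗  (s5,t1) ✗  (s5,t5) ✓  (s6,t1) ✗  (s6,t2) ✓  (s6,t3) ✓  (s7,t4) ✗
Counterexamples (restrictor pairs failing the scope): 4.

4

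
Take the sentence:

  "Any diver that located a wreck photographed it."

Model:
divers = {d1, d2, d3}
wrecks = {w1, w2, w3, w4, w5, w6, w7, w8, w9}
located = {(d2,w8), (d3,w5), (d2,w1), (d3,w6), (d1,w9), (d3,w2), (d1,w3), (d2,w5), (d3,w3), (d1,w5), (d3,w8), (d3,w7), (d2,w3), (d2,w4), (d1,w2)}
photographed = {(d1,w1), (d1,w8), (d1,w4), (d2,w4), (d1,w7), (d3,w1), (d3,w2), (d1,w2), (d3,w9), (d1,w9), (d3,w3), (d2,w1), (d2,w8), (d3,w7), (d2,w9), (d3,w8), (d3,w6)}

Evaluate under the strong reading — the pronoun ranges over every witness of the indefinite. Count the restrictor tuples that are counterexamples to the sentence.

5

"it" takes "a wreck" as antecedent — a donkey pronoun bound across the clause boundary.
Strong reading: for every (d,w) with located(d,w), photographed(d,w).
Restrictor pairs: (d1,w2) ✓  (d1,w3) ✗  (d1,w5) ✗  (d1,w9) ✓  (d2,w1) ✓  (d2,w3) ✗  (d2,w4) ✓  (d2,w5) ✗  (d2,w8) ✓  (d3,w2) ✓  (d3,w3) ✓  (d3,w5) ✗  (d3,w6) ✓  (d3,w7) ✓  (d3,w8) ✓
Counterexamples (restrictor pairs failing the scope): 5.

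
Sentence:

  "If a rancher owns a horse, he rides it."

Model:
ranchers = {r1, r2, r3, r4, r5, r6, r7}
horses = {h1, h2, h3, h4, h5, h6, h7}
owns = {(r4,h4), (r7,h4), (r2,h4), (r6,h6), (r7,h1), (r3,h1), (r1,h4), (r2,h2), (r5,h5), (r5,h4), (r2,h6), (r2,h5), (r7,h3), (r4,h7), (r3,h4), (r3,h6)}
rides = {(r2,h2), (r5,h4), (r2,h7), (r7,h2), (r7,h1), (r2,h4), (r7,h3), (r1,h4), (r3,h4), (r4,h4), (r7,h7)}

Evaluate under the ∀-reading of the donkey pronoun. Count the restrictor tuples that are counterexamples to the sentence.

"it" takes "a horse" as antecedent — a donkey pronoun bound across the clause boundary.
Strong reading: for every (r,h) with owns(r,h), rides(r,h).
Restrictor pairs: (r1,h4) ✓  (r2,h2) ✓  (r2,h4) ✓  (r2,h5) ✗  (r2,h6) ✗  (r3,h1) ✗  (r3,h4) ✓  (r3,h6) ✗  (r4,h4) ✓  (r4,h7) ✗  (r5,h4) ✓  (r5,h5) ✗  (r6,h6) ✗  (r7,h1) ✓  (r7,h3) ✓  (r7,h4) ✗
Counterexamples (restrictor pairs failing the scope): 8.

8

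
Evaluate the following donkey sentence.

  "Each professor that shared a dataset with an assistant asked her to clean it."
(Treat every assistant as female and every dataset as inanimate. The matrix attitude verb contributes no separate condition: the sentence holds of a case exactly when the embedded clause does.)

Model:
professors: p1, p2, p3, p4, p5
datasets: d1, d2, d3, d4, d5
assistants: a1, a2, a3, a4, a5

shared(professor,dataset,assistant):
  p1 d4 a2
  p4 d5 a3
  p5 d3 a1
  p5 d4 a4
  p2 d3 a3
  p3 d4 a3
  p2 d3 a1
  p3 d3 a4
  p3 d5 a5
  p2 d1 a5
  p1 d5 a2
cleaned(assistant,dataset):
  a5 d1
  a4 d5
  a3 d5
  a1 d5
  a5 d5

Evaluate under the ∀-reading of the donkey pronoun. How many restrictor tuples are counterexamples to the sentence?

"her" takes "an assistant" as antecedent and "it" takes "a dataset"; both are donkey pronouns co-varying with the restrictor.
Strong reading: for every (p,d,a) with shared(p,d,a), cleaned(a,d).
Restrictor triples: (p1,d4,a2)→cleaned(a2,d4) ✗  (p1,d5,a2)→cleaned(a2,d5) ✗  (p2,d1,a5)→cleaned(a5,d1) ✓  (p2,d3,a1)→cleaned(a1,d3) ✗  (p2,d3,a3)→cleaned(a3,d3) ✗  (p3,d3,a4)→cleaned(a4,d3) ✗  (p3,d4,a3)→cleaned(a3,d4) ✗  (p3,d5,a5)→cleaned(a5,d5) ✓  (p4,d5,a3)→cleaned(a3,d5) ✓  (p5,d3,a1)→cleaned(a1,d3) ✗  (p5,d4,a4)→cleaned(a4,d4) ✗
Counterexamples (restrictor triples failing the scope): 8.

8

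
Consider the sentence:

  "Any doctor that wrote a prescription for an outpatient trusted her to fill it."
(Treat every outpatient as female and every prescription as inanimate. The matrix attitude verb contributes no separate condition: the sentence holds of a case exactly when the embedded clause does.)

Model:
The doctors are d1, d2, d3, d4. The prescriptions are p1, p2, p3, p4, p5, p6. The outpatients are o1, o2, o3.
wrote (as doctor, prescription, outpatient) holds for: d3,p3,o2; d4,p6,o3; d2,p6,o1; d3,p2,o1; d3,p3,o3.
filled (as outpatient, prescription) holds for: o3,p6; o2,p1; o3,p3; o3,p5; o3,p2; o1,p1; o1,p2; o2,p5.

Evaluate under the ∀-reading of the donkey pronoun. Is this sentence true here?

"her" takes "an outpatient" as antecedent and "it" takes "a prescription"; both are donkey pronouns co-varying with the restrictor.
Strong reading: for every (d,p,o) with wrote(d,p,o), filled(o,p).
Restrictor triples: (d2,p6,o1)→filled(o1,p6) ✗  (d3,p2,o1)→filled(o1,p2) ✓  (d3,p3,o2)→filled(o2,p3) ✗  (d3,p3,o3)→filled(o3,p3) ✓  (d4,p6,o3)→filled(o3,p6) ✓
Counterexample: (d2,p6,o1) — filled(o1,p6) does not hold.

False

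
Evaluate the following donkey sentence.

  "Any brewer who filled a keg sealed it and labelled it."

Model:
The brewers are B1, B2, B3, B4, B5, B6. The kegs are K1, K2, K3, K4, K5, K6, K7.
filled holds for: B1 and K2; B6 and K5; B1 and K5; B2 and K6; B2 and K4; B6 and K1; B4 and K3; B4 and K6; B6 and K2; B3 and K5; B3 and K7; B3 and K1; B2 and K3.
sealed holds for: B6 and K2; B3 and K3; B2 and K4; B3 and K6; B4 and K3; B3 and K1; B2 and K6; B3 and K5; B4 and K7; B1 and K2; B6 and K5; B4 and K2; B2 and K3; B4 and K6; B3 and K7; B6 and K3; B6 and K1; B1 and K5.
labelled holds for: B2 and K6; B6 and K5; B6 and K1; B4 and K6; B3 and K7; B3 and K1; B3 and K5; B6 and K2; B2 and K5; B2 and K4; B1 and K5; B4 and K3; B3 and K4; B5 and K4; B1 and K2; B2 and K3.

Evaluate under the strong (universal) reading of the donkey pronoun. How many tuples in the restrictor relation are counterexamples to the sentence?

0

"it" takes "a keg" as antecedent — a donkey pronoun bound across the clause boundary.
Strong reading: for every (b,k) with filled(b,k), sealed(b,k) ∧ labelled(b,k).
Restrictor pairs: (B1,K2) ✓  (B1,K5) ✓  (B2,K3) ✓  (B2,K4) ✓  (B2,K6) ✓  (B3,K1) ✓  (B3,K5) ✓  (B3,K7) ✓  (B4,K3) ✓  (B4,K6) ✓  (B6,K1) ✓  (B6,K2) ✓  (B6,K5) ✓
Counterexamples (restrictor pairs failing the scope): 0.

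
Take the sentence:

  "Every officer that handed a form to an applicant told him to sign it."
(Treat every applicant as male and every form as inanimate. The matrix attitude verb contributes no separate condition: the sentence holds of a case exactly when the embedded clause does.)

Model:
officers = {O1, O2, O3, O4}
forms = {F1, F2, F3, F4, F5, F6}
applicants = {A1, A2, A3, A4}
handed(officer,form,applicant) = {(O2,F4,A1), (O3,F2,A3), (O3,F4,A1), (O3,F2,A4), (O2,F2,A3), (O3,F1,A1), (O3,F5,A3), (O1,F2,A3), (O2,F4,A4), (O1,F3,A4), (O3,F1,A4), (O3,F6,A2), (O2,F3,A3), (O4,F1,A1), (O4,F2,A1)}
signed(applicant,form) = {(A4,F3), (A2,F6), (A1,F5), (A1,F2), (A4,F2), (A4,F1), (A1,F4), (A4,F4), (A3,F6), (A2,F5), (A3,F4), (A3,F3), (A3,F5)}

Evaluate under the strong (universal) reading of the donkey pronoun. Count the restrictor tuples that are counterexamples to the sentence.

5

"him" takes "an applicant" as antecedent and "it" takes "a form"; both are donkey pronouns co-varying with the restrictor.
Strong reading: for every (o,f,a) with handed(o,f,a), signed(a,f).
Restrictor triples: (O1,F2,A3)→signed(A3,F2) ✗  (O1,F3,A4)→signed(A4,F3) ✓  (O2,F2,A3)→signed(A3,F2) ✗  (O2,F3,A3)→signed(A3,F3) ✓  (O2,F4,A1)→signed(A1,F4) ✓  (O2,F4,A4)→signed(A4,F4) ✓  (O3,F1,A1)→signed(A1,F1) ✗  (O3,F1,A4)→signed(A4,F1) ✓  (O3,F2,A3)→signed(A3,F2) ✗  (O3,F2,A4)→signed(A4,F2) ✓  (O3,F4,A1)→signed(A1,F4) ✓  (O3,F5,A3)→signed(A3,F5) ✓  (O3,F6,A2)→signed(A2,F6) ✓  (O4,F1,A1)→signed(A1,F1) ✗  (O4,F2,A1)→signed(A1,F2) ✓
Counterexamples (restrictor triples failing the scope): 5.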